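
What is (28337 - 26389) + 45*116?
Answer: 7168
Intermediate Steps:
(28337 - 26389) + 45*116 = 1948 + 5220 = 7168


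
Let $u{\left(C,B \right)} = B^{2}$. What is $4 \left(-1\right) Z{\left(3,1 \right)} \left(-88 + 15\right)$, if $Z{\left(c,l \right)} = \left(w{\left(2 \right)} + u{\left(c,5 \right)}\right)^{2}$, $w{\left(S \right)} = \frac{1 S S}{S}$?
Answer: $212868$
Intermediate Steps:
$w{\left(S \right)} = S$ ($w{\left(S \right)} = \frac{S S}{S} = \frac{S^{2}}{S} = S$)
$Z{\left(c,l \right)} = 729$ ($Z{\left(c,l \right)} = \left(2 + 5^{2}\right)^{2} = \left(2 + 25\right)^{2} = 27^{2} = 729$)
$4 \left(-1\right) Z{\left(3,1 \right)} \left(-88 + 15\right) = 4 \left(-1\right) 729 \left(-88 + 15\right) = \left(-4\right) 729 \left(-73\right) = \left(-2916\right) \left(-73\right) = 212868$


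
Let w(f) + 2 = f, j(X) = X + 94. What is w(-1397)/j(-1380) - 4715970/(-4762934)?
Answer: 6364041043/3062566562 ≈ 2.0780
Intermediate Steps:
j(X) = 94 + X
w(f) = -2 + f
w(-1397)/j(-1380) - 4715970/(-4762934) = (-2 - 1397)/(94 - 1380) - 4715970/(-4762934) = -1399/(-1286) - 4715970*(-1/4762934) = -1399*(-1/1286) + 2357985/2381467 = 1399/1286 + 2357985/2381467 = 6364041043/3062566562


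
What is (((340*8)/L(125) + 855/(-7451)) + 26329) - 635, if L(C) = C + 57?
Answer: 17431641009/678041 ≈ 25709.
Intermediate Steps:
L(C) = 57 + C
(((340*8)/L(125) + 855/(-7451)) + 26329) - 635 = (((340*8)/(57 + 125) + 855/(-7451)) + 26329) - 635 = ((2720/182 + 855*(-1/7451)) + 26329) - 635 = ((2720*(1/182) - 855/7451) + 26329) - 635 = ((1360/91 - 855/7451) + 26329) - 635 = (10055555/678041 + 26329) - 635 = 17862197044/678041 - 635 = 17431641009/678041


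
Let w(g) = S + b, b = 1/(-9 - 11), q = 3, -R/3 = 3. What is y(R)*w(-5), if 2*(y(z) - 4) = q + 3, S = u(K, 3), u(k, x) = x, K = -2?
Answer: 413/20 ≈ 20.650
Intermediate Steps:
R = -9 (R = -3*3 = -9)
S = 3
b = -1/20 (b = 1/(-20) = -1/20 ≈ -0.050000)
y(z) = 7 (y(z) = 4 + (3 + 3)/2 = 4 + (1/2)*6 = 4 + 3 = 7)
w(g) = 59/20 (w(g) = 3 - 1/20 = 59/20)
y(R)*w(-5) = 7*(59/20) = 413/20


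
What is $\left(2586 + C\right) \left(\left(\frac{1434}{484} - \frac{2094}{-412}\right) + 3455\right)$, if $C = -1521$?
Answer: $\frac{45965329710}{12463} \approx 3.6881 \cdot 10^{6}$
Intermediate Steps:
$\left(2586 + C\right) \left(\left(\frac{1434}{484} - \frac{2094}{-412}\right) + 3455\right) = \left(2586 - 1521\right) \left(\left(\frac{1434}{484} - \frac{2094}{-412}\right) + 3455\right) = 1065 \left(\left(1434 \cdot \frac{1}{484} - - \frac{1047}{206}\right) + 3455\right) = 1065 \left(\left(\frac{717}{242} + \frac{1047}{206}\right) + 3455\right) = 1065 \left(\frac{100269}{12463} + 3455\right) = 1065 \cdot \frac{43159934}{12463} = \frac{45965329710}{12463}$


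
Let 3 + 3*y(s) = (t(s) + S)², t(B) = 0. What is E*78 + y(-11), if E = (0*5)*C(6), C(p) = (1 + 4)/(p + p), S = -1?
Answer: -⅔ ≈ -0.66667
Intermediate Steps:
C(p) = 5/(2*p) (C(p) = 5/((2*p)) = 5*(1/(2*p)) = 5/(2*p))
E = 0 (E = (0*5)*((5/2)/6) = 0*((5/2)*(⅙)) = 0*(5/12) = 0)
y(s) = -⅔ (y(s) = -1 + (0 - 1)²/3 = -1 + (⅓)*(-1)² = -1 + (⅓)*1 = -1 + ⅓ = -⅔)
E*78 + y(-11) = 0*78 - ⅔ = 0 - ⅔ = -⅔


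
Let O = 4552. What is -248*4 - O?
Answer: -5544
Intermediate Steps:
-248*4 - O = -248*4 - 1*4552 = -992 - 4552 = -5544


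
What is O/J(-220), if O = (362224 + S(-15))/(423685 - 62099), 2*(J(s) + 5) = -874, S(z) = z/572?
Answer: -207192113/91417618864 ≈ -0.0022664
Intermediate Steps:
S(z) = z/572 (S(z) = z*(1/572) = z/572)
J(s) = -442 (J(s) = -5 + (1/2)*(-874) = -5 - 437 = -442)
O = 207192113/206827192 (O = (362224 + (1/572)*(-15))/(423685 - 62099) = (362224 - 15/572)/361586 = (207192113/572)*(1/361586) = 207192113/206827192 ≈ 1.0018)
O/J(-220) = (207192113/206827192)/(-442) = (207192113/206827192)*(-1/442) = -207192113/91417618864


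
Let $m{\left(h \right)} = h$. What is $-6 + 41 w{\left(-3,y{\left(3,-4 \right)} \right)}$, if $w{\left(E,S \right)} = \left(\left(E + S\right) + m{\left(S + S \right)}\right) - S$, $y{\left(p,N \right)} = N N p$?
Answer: $3807$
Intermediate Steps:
$y{\left(p,N \right)} = p N^{2}$ ($y{\left(p,N \right)} = N^{2} p = p N^{2}$)
$w{\left(E,S \right)} = E + 2 S$ ($w{\left(E,S \right)} = \left(\left(E + S\right) + \left(S + S\right)\right) - S = \left(\left(E + S\right) + 2 S\right) - S = \left(E + 3 S\right) - S = E + 2 S$)
$-6 + 41 w{\left(-3,y{\left(3,-4 \right)} \right)} = -6 + 41 \left(-3 + 2 \cdot 3 \left(-4\right)^{2}\right) = -6 + 41 \left(-3 + 2 \cdot 3 \cdot 16\right) = -6 + 41 \left(-3 + 2 \cdot 48\right) = -6 + 41 \left(-3 + 96\right) = -6 + 41 \cdot 93 = -6 + 3813 = 3807$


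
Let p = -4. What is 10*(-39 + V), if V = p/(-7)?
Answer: -2690/7 ≈ -384.29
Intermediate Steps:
V = 4/7 (V = -4/(-7) = -4*(-⅐) = 4/7 ≈ 0.57143)
10*(-39 + V) = 10*(-39 + 4/7) = 10*(-269/7) = -2690/7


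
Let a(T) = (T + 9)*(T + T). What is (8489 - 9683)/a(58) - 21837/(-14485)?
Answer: 76211037/56288710 ≈ 1.3539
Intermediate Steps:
a(T) = 2*T*(9 + T) (a(T) = (9 + T)*(2*T) = 2*T*(9 + T))
(8489 - 9683)/a(58) - 21837/(-14485) = (8489 - 9683)/((2*58*(9 + 58))) - 21837/(-14485) = -1194/(2*58*67) - 21837*(-1/14485) = -1194/7772 + 21837/14485 = -1194*1/7772 + 21837/14485 = -597/3886 + 21837/14485 = 76211037/56288710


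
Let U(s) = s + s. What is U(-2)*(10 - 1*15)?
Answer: 20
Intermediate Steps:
U(s) = 2*s
U(-2)*(10 - 1*15) = (2*(-2))*(10 - 1*15) = -4*(10 - 15) = -4*(-5) = 20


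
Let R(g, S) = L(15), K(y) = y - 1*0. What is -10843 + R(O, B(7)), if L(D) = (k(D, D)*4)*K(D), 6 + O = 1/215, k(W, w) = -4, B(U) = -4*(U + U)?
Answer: -11083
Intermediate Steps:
B(U) = -8*U
O = -1289/215 (O = -6 + 1/215 = -1289/215 ≈ -5.9953)
K(y) = y (K(y) = y + 0 = y)
L(D) = -16*D (L(D) = (-4*4)*D = -16*D)
R(g, S) = -240 (R(g, S) = -16*15 = -240)
-10843 + R(O, B(7)) = -10843 - 240 = -11083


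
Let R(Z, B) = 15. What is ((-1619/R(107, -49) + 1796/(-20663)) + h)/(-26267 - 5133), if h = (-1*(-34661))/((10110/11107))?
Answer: -7932270351863/6559552002000 ≈ -1.2093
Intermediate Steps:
h = 384979727/10110 (h = 34661/((10110*(1/11107))) = 34661/(10110/11107) = 34661*(11107/10110) = 384979727/10110 ≈ 38079.)
((-1619/R(107, -49) + 1796/(-20663)) + h)/(-26267 - 5133) = ((-1619/15 + 1796/(-20663)) + 384979727/10110)/(-26267 - 5133) = ((-1619*1/15 + 1796*(-1/20663)) + 384979727/10110)/(-31400) = ((-1619/15 - 1796/20663) + 384979727/10110)*(-1/31400) = (-33480337/309945 + 384979727/10110)*(-1/31400) = (7932270351863/208902930)*(-1/31400) = -7932270351863/6559552002000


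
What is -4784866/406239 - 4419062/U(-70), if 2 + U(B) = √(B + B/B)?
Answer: 3590041360418/29655447 + 4419062*I*√69/73 ≈ 1.2106e+5 + 5.0284e+5*I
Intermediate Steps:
U(B) = -2 + √(1 + B) (U(B) = -2 + √(B + B/B) = -2 + √(B + 1) = -2 + √(1 + B))
-4784866/406239 - 4419062/U(-70) = -4784866/406239 - 4419062/(-2 + √(1 - 70)) = -4784866*1/406239 - 4419062/(-2 + √(-69)) = -4784866/406239 - 4419062/(-2 + I*√69)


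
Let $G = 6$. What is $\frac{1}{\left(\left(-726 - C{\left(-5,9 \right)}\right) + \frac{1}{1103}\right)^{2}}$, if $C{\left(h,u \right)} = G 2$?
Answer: $\frac{1216609}{662617164169} \approx 1.8361 \cdot 10^{-6}$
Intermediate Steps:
$C{\left(h,u \right)} = 12$ ($C{\left(h,u \right)} = 6 \cdot 2 = 12$)
$\frac{1}{\left(\left(-726 - C{\left(-5,9 \right)}\right) + \frac{1}{1103}\right)^{2}} = \frac{1}{\left(\left(-726 - 12\right) + \frac{1}{1103}\right)^{2}} = \frac{1}{\left(-738 + \frac{1}{1103}\right)^{2}} = \frac{1}{\left(- \frac{814013}{1103}\right)^{2}} = \frac{1}{\frac{662617164169}{1216609}} = \frac{1216609}{662617164169}$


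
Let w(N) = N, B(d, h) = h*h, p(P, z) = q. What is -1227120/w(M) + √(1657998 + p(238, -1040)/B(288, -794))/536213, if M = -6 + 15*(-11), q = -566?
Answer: 409040/57 + √1045261626562/425753122 ≈ 7176.1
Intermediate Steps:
M = -171 (M = -6 - 165 = -171)
p(P, z) = -566
B(d, h) = h²
-1227120/w(M) + √(1657998 + p(238, -1040)/B(288, -794))/536213 = -1227120/(-171) + √(1657998 - 566/((-794)²))/536213 = -1227120*(-1/171) + √(1657998 - 566/630436)*(1/536213) = 409040/57 + √(1657998 - 566*1/630436)*(1/536213) = 409040/57 + √(1657998 - 283/315218)*(1/536213) = 409040/57 + √(522630813281/315218)*(1/536213) = 409040/57 + (√1045261626562/794)*(1/536213) = 409040/57 + √1045261626562/425753122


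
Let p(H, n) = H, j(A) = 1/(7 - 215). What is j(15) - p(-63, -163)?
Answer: 13103/208 ≈ 62.995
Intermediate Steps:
j(A) = -1/208 (j(A) = 1/(-208) = -1/208)
j(15) - p(-63, -163) = -1/208 - 1*(-63) = -1/208 + 63 = 13103/208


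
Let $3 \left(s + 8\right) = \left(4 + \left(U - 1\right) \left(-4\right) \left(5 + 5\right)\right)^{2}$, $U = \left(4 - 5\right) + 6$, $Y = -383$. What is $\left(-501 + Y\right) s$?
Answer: $-7163936$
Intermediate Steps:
$U = 5$ ($U = -1 + 6 = 5$)
$s = 8104$ ($s = -8 + \frac{\left(4 + \left(5 - 1\right) \left(-4\right) \left(5 + 5\right)\right)^{2}}{3} = -8 + \frac{\left(4 + 4 \left(-4\right) 10\right)^{2}}{3} = -8 + \frac{\left(4 - 160\right)^{2}}{3} = -8 + \frac{\left(-156\right)^{2}}{3} = -8 + \frac{1}{3} \cdot 24336 = -8 + 8112 = 8104$)
$\left(-501 + Y\right) s = \left(-501 - 383\right) 8104 = \left(-884\right) 8104 = -7163936$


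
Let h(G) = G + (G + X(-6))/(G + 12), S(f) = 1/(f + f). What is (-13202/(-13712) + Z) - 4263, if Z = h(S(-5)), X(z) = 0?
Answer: -17386655777/4079320 ≈ -4262.1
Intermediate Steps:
S(f) = 1/(2*f)
h(G) = G + G/(12 + G) (h(G) = G + (G + 0)/(G + 12) = G + G/(12 + G))
Z = -129/1190 (Z = ((½)/(-5))*(13 + (½)/(-5))/(12 + (½)/(-5)) = ((½)*(-⅕))*(13 + (½)*(-⅕))/(12 + (½)*(-⅕)) = -(13 - ⅒)/(10*(12 - ⅒)) = -⅒*129/10/119/10 = -⅒*10/119*129/10 = -129/1190 ≈ -0.10840)
(-13202/(-13712) + Z) - 4263 = (-13202/(-13712) - 129/1190) - 4263 = (-13202*(-1/13712) - 129/1190) - 4263 = (6601/6856 - 129/1190) - 4263 = 3485383/4079320 - 4263 = -17386655777/4079320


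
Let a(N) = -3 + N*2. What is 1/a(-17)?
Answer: -1/37 ≈ -0.027027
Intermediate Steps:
a(N) = -3 + 2*N
1/a(-17) = 1/(-3 + 2*(-17)) = 1/(-3 - 34) = 1/(-37) = -1/37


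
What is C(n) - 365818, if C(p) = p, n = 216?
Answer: -365602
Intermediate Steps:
C(n) - 365818 = 216 - 365818 = -365602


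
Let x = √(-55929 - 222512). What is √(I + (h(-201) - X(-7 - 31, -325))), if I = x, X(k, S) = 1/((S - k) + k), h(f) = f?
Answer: √(-849212 + 4225*I*√278441)/65 ≈ 13.484 + 19.566*I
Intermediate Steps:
X(k, S) = 1/S
x = I*√278441 (x = √(-278441) = I*√278441 ≈ 527.67*I)
I = I*√278441 ≈ 527.67*I
√(I + (h(-201) - X(-7 - 31, -325))) = √(I*√278441 + (-201 - 1/(-325))) = √(I*√278441 + (-201 - 1*(-1/325))) = √(I*√278441 + (-201 + 1/325)) = √(I*√278441 - 65324/325) = √(-65324/325 + I*√278441)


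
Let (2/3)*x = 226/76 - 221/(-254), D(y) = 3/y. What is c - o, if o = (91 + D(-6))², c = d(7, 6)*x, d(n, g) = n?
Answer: -78662743/9652 ≈ -8149.9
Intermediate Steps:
x = 27825/4826 (x = 3*(226/76 - 221/(-254))/2 = 3*(226*(1/76) - 221*(-1/254))/2 = 3*(113/38 + 221/254)/2 = (3/2)*(9275/2413) = 27825/4826 ≈ 5.7656)
c = 194775/4826 (c = 7*(27825/4826) = 194775/4826 ≈ 40.359)
o = 32761/4 (o = (91 + 3/(-6))² = (91 + 3*(-⅙))² = (91 - ½)² = (181/2)² = 32761/4 ≈ 8190.3)
c - o = 194775/4826 - 1*32761/4 = 194775/4826 - 32761/4 = -78662743/9652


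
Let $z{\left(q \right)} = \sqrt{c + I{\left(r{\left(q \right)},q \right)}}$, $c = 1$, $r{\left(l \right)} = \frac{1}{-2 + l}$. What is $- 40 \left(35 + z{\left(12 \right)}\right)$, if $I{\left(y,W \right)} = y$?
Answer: $-1400 - 4 \sqrt{110} \approx -1442.0$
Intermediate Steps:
$z{\left(q \right)} = \sqrt{1 + \frac{1}{-2 + q}}$
$- 40 \left(35 + z{\left(12 \right)}\right) = - 40 \left(35 + \sqrt{\frac{-1 + 12}{-2 + 12}}\right) = - 40 \left(35 + \sqrt{\frac{1}{10} \cdot 11}\right) = - 40 \left(35 + \sqrt{\frac{11}{10}}\right) = - 40 \left(35 + \frac{\sqrt{110}}{10}\right) = -1400 - 4 \sqrt{110}$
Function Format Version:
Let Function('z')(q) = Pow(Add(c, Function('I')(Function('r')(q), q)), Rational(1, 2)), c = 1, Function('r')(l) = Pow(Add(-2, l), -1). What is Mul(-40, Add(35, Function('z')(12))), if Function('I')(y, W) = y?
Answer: Add(-1400, Mul(-4, Pow(110, Rational(1, 2)))) ≈ -1442.0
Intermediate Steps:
Function('z')(q) = Pow(Add(1, Pow(Add(-2, q), -1)), Rational(1, 2))
Mul(-40, Add(35, Function('z')(12))) = Mul(-40, Add(35, Pow(Mul(Pow(Add(-2, 12), -1), Add(-1, 12)), Rational(1, 2)))) = Mul(-40, Add(35, Pow(Mul(Pow(10, -1), 11), Rational(1, 2)))) = Mul(-40, Add(35, Pow(Mul(Rational(1, 10), 11), Rational(1, 2)))) = Mul(-40, Add(35, Pow(Rational(11, 10), Rational(1, 2)))) = Mul(-40, Add(35, Mul(Rational(1, 10), Pow(110, Rational(1, 2))))) = Add(-1400, Mul(-4, Pow(110, Rational(1, 2))))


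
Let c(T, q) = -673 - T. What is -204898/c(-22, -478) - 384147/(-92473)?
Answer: 619277821/1941933 ≈ 318.90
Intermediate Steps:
-204898/c(-22, -478) - 384147/(-92473) = -204898/(-673 - 1*(-22)) - 384147/(-92473) = -204898/(-673 + 22) - 384147*(-1/92473) = -204898/(-651) + 384147/92473 = -204898*(-1/651) + 384147/92473 = 204898/651 + 384147/92473 = 619277821/1941933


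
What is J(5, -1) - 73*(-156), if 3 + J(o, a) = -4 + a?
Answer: 11380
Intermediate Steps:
J(o, a) = -7 + a (J(o, a) = -3 + (-4 + a) = -7 + a)
J(5, -1) - 73*(-156) = (-7 - 1) - 73*(-156) = -8 + 11388 = 11380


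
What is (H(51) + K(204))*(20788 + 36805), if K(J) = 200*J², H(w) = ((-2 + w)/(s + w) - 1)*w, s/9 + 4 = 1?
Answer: 3834888937825/8 ≈ 4.7936e+11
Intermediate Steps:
s = -27 (s = -36 + 9*1 = -36 + 9 = -27)
H(w) = w*(-1 + (-2 + w)/(-27 + w)) (H(w) = ((-2 + w)/(-27 + w) - 1)*w = (-1 + (-2 + w)/(-27 + w))*w = w*(-1 + (-2 + w)/(-27 + w)))
(H(51) + K(204))*(20788 + 36805) = (25*51/(-27 + 51) + 200*204²)*(20788 + 36805) = (25*51/24 + 200*41616)*57593 = (25*51*(1/24) + 8323200)*57593 = (425/8 + 8323200)*57593 = (66586025/8)*57593 = 3834888937825/8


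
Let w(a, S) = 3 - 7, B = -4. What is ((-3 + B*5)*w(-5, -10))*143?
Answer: 13156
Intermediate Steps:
w(a, S) = -4
((-3 + B*5)*w(-5, -10))*143 = ((-3 - 4*5)*(-4))*143 = ((-3 - 20)*(-4))*143 = -23*(-4)*143 = 92*143 = 13156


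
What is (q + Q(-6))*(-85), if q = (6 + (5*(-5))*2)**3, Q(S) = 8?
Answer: 7239960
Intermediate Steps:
q = -85184 (q = (6 - 25*2)**3 = (6 - 50)**3 = (-44)**3 = -85184)
(q + Q(-6))*(-85) = (-85184 + 8)*(-85) = -85176*(-85) = 7239960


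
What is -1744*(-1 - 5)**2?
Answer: -62784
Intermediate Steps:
-1744*(-1 - 5)**2 = -1744*(-6)**2 = -1744*36 = -62784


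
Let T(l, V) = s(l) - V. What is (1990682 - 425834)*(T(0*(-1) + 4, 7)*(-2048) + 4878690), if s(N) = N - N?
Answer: 7656841950048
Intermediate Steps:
s(N) = 0
T(l, V) = -V (T(l, V) = 0 - V = -V)
(1990682 - 425834)*(T(0*(-1) + 4, 7)*(-2048) + 4878690) = (1990682 - 425834)*(-1*7*(-2048) + 4878690) = 1564848*(-7*(-2048) + 4878690) = 1564848*(14336 + 4878690) = 1564848*4893026 = 7656841950048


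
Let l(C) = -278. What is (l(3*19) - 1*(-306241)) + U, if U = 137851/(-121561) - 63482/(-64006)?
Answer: 1190292410102877/3890316683 ≈ 3.0596e+5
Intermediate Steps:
U = -553177852/3890316683 (U = 137851*(-1/121561) - 63482*(-1/64006) = -137851/121561 + 31741/32003 = -553177852/3890316683 ≈ -0.14219)
(l(3*19) - 1*(-306241)) + U = (-278 - 1*(-306241)) - 553177852/3890316683 = (-278 + 306241) - 553177852/3890316683 = 305963 - 553177852/3890316683 = 1190292410102877/3890316683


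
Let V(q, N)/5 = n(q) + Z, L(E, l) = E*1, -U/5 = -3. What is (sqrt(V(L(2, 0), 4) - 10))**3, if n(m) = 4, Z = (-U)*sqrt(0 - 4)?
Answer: 10*sqrt(10)*(1 - 15*I)**(3/2) ≈ -1166.9 - 1426.8*I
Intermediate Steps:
U = 15 (U = -5*(-3) = 15)
L(E, l) = E
Z = -30*I (Z = (-1*15)*sqrt(0 - 4) = -30*I ≈ -30.0*I)
V(q, N) = 20 - 150*I (V(q, N) = 5*(4 - 30*I) = 20 - 150*I)
(sqrt(V(L(2, 0), 4) - 10))**3 = (sqrt((20 - 150*I) - 10))**3 = (sqrt(10 - 150*I))**3 = (10 - 150*I)**(3/2)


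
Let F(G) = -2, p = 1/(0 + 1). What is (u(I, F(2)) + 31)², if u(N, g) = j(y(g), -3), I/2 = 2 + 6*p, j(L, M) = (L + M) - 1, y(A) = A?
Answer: 625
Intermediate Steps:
j(L, M) = -1 + L + M
p = 1 (p = 1/1 = 1)
I = 16 (I = 2*(2 + 6*1) = 2*(2 + 6) = 2*8 = 16)
u(N, g) = -4 + g (u(N, g) = -1 + g - 3 = -4 + g)
(u(I, F(2)) + 31)² = ((-4 - 2) + 31)² = (-6 + 31)² = 25² = 625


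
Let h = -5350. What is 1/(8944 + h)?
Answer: 1/3594 ≈ 0.00027824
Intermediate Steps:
1/(8944 + h) = 1/(8944 - 5350) = 1/3594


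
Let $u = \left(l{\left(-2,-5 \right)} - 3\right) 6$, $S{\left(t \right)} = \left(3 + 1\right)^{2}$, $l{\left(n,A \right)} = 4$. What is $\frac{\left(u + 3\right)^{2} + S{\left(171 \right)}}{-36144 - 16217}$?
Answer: $- \frac{97}{52361} \approx -0.0018525$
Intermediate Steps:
$S{\left(t \right)} = 16$ ($S{\left(t \right)} = 4^{2} = 16$)
$u = 6$ ($u = \left(4 - 3\right) 6 = 1 \cdot 6 = 6$)
$\frac{\left(u + 3\right)^{2} + S{\left(171 \right)}}{-36144 - 16217} = \frac{\left(6 + 3\right)^{2} + 16}{-36144 - 16217} = \frac{9^{2} + 16}{-52361} = \left(81 + 16\right) \left(- \frac{1}{52361}\right) = 97 \left(- \frac{1}{52361}\right) = - \frac{97}{52361}$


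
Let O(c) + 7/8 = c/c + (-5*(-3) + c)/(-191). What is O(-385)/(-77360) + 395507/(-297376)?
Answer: -1461008409823/1098489101440 ≈ -1.3300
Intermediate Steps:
O(c) = 71/1528 - c/191 (O(c) = -7/8 + (c/c + (-5*(-3) + c)/(-191)) = -7/8 + (1 + (15 + c)*(-1/191)) = -7/8 + (1 + (-15/191 - c/191)) = -7/8 + (176/191 - c/191) = 71/1528 - c/191)
O(-385)/(-77360) + 395507/(-297376) = (71/1528 - 1/191*(-385))/(-77360) + 395507/(-297376) = (71/1528 + 385/191)*(-1/77360) + 395507*(-1/297376) = (3151/1528)*(-1/77360) - 395507/297376 = -3151/118206080 - 395507/297376 = -1461008409823/1098489101440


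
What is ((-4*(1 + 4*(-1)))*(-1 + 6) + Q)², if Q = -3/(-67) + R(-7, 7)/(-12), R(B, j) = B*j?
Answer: 2658330481/646416 ≈ 4112.4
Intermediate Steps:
Q = 3319/804 (Q = -3/(-67) - 7*7/(-12) = -3*(-1/67) - 49*(-1/12) = 3/67 + 49/12 = 3319/804 ≈ 4.1281)
((-4*(1 + 4*(-1)))*(-1 + 6) + Q)² = ((-4*(1 + 4*(-1)))*(-1 + 6) + 3319/804)² = (-4*(1 - 4)*5 + 3319/804)² = (-4*(-3)*5 + 3319/804)² = (12*5 + 3319/804)² = (60 + 3319/804)² = (51559/804)² = 2658330481/646416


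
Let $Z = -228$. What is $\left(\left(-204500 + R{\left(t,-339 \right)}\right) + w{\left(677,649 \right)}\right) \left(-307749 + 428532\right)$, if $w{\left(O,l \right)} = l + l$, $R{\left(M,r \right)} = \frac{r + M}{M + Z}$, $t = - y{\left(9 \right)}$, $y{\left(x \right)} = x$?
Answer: $- \frac{1938910415286}{79} \approx -2.4543 \cdot 10^{10}$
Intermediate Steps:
$t = -9$ ($t = \left(-1\right) 9 = -9$)
$R{\left(M,r \right)} = \frac{M + r}{-228 + M}$ ($R{\left(M,r \right)} = \frac{r + M}{M - 228} = \frac{M + r}{-228 + M}$)
$w{\left(O,l \right)} = 2 l$
$\left(\left(-204500 + R{\left(t,-339 \right)}\right) + w{\left(677,649 \right)}\right) \left(-307749 + 428532\right) = \left(\left(-204500 + \frac{-9 - 339}{-228 - 9}\right) + 2 \cdot 649\right) \left(-307749 + 428532\right) = \left(\left(-204500 + \frac{1}{-237} \left(-348\right)\right) + 1298\right) 120783 = \left(\left(-204500 - - \frac{116}{79}\right) + 1298\right) 120783 = \left(\left(-204500 + \frac{116}{79}\right) + 1298\right) 120783 = \left(- \frac{16155384}{79} + 1298\right) 120783 = \left(- \frac{16052842}{79}\right) 120783 = - \frac{1938910415286}{79}$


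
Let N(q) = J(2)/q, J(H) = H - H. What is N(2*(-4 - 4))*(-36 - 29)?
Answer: 0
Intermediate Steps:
J(H) = 0
N(q) = 0 (N(q) = 0/q = 0)
N(2*(-4 - 4))*(-36 - 29) = 0*(-36 - 29) = 0*(-65) = 0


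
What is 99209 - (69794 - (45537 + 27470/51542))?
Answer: 1931601727/25771 ≈ 74953.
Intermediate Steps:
99209 - (69794 - (45537 + 27470/51542)) = 99209 - (69794 - (45537 + 27470*(1/51542))) = 99209 - (69794 - (45537 + 13735/25771)) = 99209 - (69794 - 1*1173547762/25771) = 99209 - (69794 - 1173547762/25771) = 99209 - 1*625113412/25771 = 99209 - 625113412/25771 = 1931601727/25771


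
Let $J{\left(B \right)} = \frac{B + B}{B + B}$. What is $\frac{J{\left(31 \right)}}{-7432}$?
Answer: $- \frac{1}{7432} \approx -0.00013455$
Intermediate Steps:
$J{\left(B \right)} = 1$ ($J{\left(B \right)} = \frac{2 B}{2 B} = 2 B \frac{1}{2 B} = 1$)
$\frac{J{\left(31 \right)}}{-7432} = 1 \frac{1}{-7432} = 1 \left(- \frac{1}{7432}\right) = - \frac{1}{7432}$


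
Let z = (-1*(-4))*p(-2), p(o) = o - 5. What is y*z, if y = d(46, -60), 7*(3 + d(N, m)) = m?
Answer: 324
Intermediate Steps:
d(N, m) = -3 + m/7
p(o) = -5 + o
y = -81/7 (y = -3 + (1/7)*(-60) = -3 - 60/7 = -81/7 ≈ -11.571)
z = -28 (z = (-1*(-4))*(-5 - 2) = 4*(-7) = -28)
y*z = -81/7*(-28) = 324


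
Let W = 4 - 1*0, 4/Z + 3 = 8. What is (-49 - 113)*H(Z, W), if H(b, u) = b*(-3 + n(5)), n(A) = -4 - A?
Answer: 7776/5 ≈ 1555.2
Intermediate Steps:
Z = ⅘ (Z = 4/(-3 + 8) = 4/5 = 4*(⅕) = ⅘ ≈ 0.80000)
W = 4 (W = 4 + 0 = 4)
H(b, u) = -12*b (H(b, u) = b*(-3 + (-4 - 1*5)) = b*(-3 + (-4 - 5)) = b*(-3 - 9) = b*(-12) = -12*b)
(-49 - 113)*H(Z, W) = (-49 - 113)*(-12*⅘) = -162*(-48/5) = 7776/5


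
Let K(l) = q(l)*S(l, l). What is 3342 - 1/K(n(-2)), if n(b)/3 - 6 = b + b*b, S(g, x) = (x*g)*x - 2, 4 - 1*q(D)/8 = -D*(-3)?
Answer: 25129059457/7519168 ≈ 3342.0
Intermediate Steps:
q(D) = 32 - 24*D (q(D) = 32 - 8*(-D)*(-3) = 32 - 24*D)
S(g, x) = -2 + g*x² (S(g, x) = (g*x)*x - 2 = g*x² - 2 = -2 + g*x²)
n(b) = 18 + 3*b + 3*b² (n(b) = 18 + 3*(b + b*b) = 18 + 3*(b + b²) = 18 + (3*b + 3*b²) = 18 + 3*b + 3*b²)
K(l) = (-2 + l³)*(32 - 24*l) (K(l) = (32 - 24*l)*(-2 + l*l²) = (32 - 24*l)*(-2 + l³) = (-2 + l³)*(32 - 24*l))
3342 - 1/K(n(-2)) = 3342 - 1/((-8*(-4 + 3*(18 + 3*(-2) + 3*(-2)²))*(-2 + (18 + 3*(-2) + 3*(-2)²)³))) = 3342 - 1/((-8*(-4 + 3*(18 - 6 + 3*4))*(-2 + (18 - 6 + 3*4)³))) = 3342 - 1/((-8*(-4 + 3*(18 - 6 + 12))*(-2 + (18 - 6 + 12)³))) = 3342 - 1/((-8*(-4 + 3*24)*(-2 + 24³))) = 3342 - 1/((-8*(-4 + 72)*(-2 + 13824))) = 3342 - 1/((-8*68*13822)) = 3342 - 1/(-7519168) = 3342 - 1*(-1/7519168) = 3342 + 1/7519168 = 25129059457/7519168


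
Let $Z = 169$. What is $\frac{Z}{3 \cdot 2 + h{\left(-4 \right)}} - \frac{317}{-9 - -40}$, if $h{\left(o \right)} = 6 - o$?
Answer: $\frac{167}{496} \approx 0.33669$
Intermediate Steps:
$\frac{Z}{3 \cdot 2 + h{\left(-4 \right)}} - \frac{317}{-9 - -40} = \frac{169}{3 \cdot 2 + \left(6 - -4\right)} - \frac{317}{-9 - -40} = \frac{169}{6 + \left(6 + 4\right)} - \frac{317}{-9 + 40} = \frac{169}{6 + 10} - \frac{317}{31} = \frac{169}{16} - \frac{317}{31} = \frac{167}{496}$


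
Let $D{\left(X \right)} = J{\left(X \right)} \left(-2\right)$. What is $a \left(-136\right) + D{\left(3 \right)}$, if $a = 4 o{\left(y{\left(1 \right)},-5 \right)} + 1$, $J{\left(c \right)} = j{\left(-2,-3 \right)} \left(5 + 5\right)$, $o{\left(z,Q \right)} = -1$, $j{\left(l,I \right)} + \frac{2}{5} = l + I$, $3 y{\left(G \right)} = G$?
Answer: $516$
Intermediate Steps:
$y{\left(G \right)} = \frac{G}{3}$
$j{\left(l,I \right)} = - \frac{2}{5} + I + l$ ($j{\left(l,I \right)} = - \frac{2}{5} + \left(l + I\right) = - \frac{2}{5} + \left(I + l\right) = - \frac{2}{5} + I + l$)
$J{\left(c \right)} = -54$ ($J{\left(c \right)} = \left(- \frac{2}{5} - 3 - 2\right) \left(5 + 5\right) = \left(- \frac{27}{5}\right) 10 = -54$)
$a = -3$ ($a = 4 \left(-1\right) + 1 = -4 + 1 = -3$)
$D{\left(X \right)} = 108$ ($D{\left(X \right)} = \left(-54\right) \left(-2\right) = 108$)
$a \left(-136\right) + D{\left(3 \right)} = \left(-3\right) \left(-136\right) + 108 = 408 + 108 = 516$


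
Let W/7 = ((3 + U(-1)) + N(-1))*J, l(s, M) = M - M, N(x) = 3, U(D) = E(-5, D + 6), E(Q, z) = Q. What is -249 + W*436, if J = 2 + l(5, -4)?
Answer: 5855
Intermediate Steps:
U(D) = -5
l(s, M) = 0
J = 2 (J = 2 + 0 = 2)
W = 14 (W = 7*(((3 - 5) + 3)*2) = 7*((-2 + 3)*2) = 7*(1*2) = 7*2 = 14)
-249 + W*436 = -249 + 14*436 = -249 + 6104 = 5855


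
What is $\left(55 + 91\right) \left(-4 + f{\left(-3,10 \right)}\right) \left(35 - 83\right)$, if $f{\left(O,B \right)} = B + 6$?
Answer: $-84096$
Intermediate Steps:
$f{\left(O,B \right)} = 6 + B$
$\left(55 + 91\right) \left(-4 + f{\left(-3,10 \right)}\right) \left(35 - 83\right) = \left(55 + 91\right) \left(-4 + \left(6 + 10\right)\right) \left(35 - 83\right) = 146 \left(-4 + 16\right) \left(35 - 83\right) = 146 \cdot 12 \left(-48\right) = 1752 \left(-48\right) = -84096$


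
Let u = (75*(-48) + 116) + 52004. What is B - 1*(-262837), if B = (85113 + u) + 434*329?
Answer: 539256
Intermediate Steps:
u = 48520 (u = (-3600 + 116) + 52004 = -3484 + 52004 = 48520)
B = 276419 (B = (85113 + 48520) + 434*329 = 133633 + 142786 = 276419)
B - 1*(-262837) = 276419 - 1*(-262837) = 276419 + 262837 = 539256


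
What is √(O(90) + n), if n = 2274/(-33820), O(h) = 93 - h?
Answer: √838617630/16910 ≈ 1.7125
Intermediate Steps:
n = -1137/16910 (n = 2274*(-1/33820) = -1137/16910 ≈ -0.067238)
√(O(90) + n) = √((93 - 1*90) - 1137/16910) = √((93 - 90) - 1137/16910) = √(3 - 1137/16910) = √(49593/16910) = √838617630/16910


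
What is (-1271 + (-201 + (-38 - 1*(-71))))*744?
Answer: -1070616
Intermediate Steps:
(-1271 + (-201 + (-38 - 1*(-71))))*744 = (-1271 + (-201 + (-38 + 71)))*744 = (-1271 + (-201 + 33))*744 = (-1271 - 168)*744 = -1439*744 = -1070616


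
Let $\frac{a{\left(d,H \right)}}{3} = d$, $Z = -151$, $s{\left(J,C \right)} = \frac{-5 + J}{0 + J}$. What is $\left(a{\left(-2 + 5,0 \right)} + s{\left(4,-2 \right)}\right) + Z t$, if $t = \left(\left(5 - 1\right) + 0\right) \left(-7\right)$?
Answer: $\frac{16947}{4} \approx 4236.8$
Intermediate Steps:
$s{\left(J,C \right)} = \frac{-5 + J}{J}$
$a{\left(d,H \right)} = 3 d$
$t = -28$ ($t = \left(4 + 0\right) \left(-7\right) = 4 \left(-7\right) = -28$)
$\left(a{\left(-2 + 5,0 \right)} + s{\left(4,-2 \right)}\right) + Z t = \left(3 \left(-2 + 5\right) + \frac{-5 + 4}{4}\right) - -4228 = \left(3 \cdot 3 + \frac{1}{4} \left(-1\right)\right) + 4228 = \left(9 - \frac{1}{4}\right) + 4228 = \frac{35}{4} + 4228 = \frac{16947}{4}$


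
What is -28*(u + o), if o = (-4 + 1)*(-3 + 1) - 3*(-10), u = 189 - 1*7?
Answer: -6104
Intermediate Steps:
u = 182 (u = 189 - 7 = 182)
o = 36 (o = -3*(-2) + 30 = 6 + 30 = 36)
-28*(u + o) = -28*(182 + 36) = -28*218 = -6104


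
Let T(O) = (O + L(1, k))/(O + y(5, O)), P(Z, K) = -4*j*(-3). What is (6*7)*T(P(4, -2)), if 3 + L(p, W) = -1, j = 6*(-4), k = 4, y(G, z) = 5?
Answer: 12264/283 ≈ 43.336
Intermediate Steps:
j = -24
L(p, W) = -4 (L(p, W) = -3 - 1 = -4)
P(Z, K) = -288 (P(Z, K) = -4*(-24)*(-3) = 96*(-3) = -288)
T(O) = (-4 + O)/(5 + O) (T(O) = (O - 4)/(O + 5) = (-4 + O)/(5 + O))
(6*7)*T(P(4, -2)) = (6*7)*((-4 - 288)/(5 - 288)) = 42*(-292/(-283)) = 42*(-1/283*(-292)) = 42*(292/283) = 12264/283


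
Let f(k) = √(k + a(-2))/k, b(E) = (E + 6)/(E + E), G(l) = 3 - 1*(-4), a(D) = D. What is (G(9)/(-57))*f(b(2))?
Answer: 0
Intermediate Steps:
G(l) = 7 (G(l) = 3 + 4 = 7)
b(E) = (6 + E)/(2*E) (b(E) = (6 + E)/((2*E)) = (6 + E)*(1/(2*E)) = (6 + E)/(2*E))
f(k) = √(-2 + k)/k (f(k) = √(k - 2)/k = √(-2 + k)/k)
(G(9)/(-57))*f(b(2)) = (7/(-57))*(√(-2 + (½)*(6 + 2)/2)/(((½)*(6 + 2)/2))) = (7*(-1/57))*(√(-2 + (½)*(½)*8)/(((½)*(½)*8))) = -7*√(-2 + 2)/(57*2) = -7*√0/114 = -7*0/114 = -7/57*0 = 0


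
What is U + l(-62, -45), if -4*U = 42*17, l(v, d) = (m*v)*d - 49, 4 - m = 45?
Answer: -229235/2 ≈ -1.1462e+5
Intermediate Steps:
m = -41 (m = 4 - 1*45 = 4 - 45 = -41)
l(v, d) = -49 - 41*d*v (l(v, d) = (-41*v)*d - 49 = -41*d*v - 49 = -49 - 41*d*v)
U = -357/2 (U = -21*17/2 = -1/4*714 = -357/2 ≈ -178.50)
U + l(-62, -45) = -357/2 + (-49 - 41*(-45)*(-62)) = -357/2 + (-49 - 114390) = -357/2 - 114439 = -229235/2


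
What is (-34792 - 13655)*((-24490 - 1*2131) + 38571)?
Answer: -578941650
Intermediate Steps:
(-34792 - 13655)*((-24490 - 1*2131) + 38571) = -48447*((-24490 - 2131) + 38571) = -48447*(-26621 + 38571) = -48447*11950 = -578941650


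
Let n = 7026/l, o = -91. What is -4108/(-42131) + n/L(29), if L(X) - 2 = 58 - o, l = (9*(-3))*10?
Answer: -21421541/286280145 ≈ -0.074827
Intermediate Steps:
l = -270 (l = -27*10 = -270)
L(X) = 151 (L(X) = 2 + (58 - 1*(-91)) = 2 + (58 + 91) = 2 + 149 = 151)
n = -1171/45 (n = 7026/(-270) = 7026*(-1/270) = -1171/45 ≈ -26.022)
-4108/(-42131) + n/L(29) = -4108/(-42131) - 1171/45/151 = -4108*(-1/42131) - 1171/45*1/151 = 4108/42131 - 1171/6795 = -21421541/286280145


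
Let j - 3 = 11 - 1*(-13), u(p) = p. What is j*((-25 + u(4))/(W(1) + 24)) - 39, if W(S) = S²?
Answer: -1542/25 ≈ -61.680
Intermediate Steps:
j = 27 (j = 3 + (11 - 1*(-13)) = 3 + (11 + 13) = 3 + 24 = 27)
j*((-25 + u(4))/(W(1) + 24)) - 39 = 27*((-25 + 4)/(1² + 24)) - 39 = 27*(-21/(1 + 24)) - 39 = 27*(-21/25) - 39 = -567/25 - 39 = -1542/25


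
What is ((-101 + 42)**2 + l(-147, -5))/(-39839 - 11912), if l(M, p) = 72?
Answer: -3553/51751 ≈ -0.068656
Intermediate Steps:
((-101 + 42)**2 + l(-147, -5))/(-39839 - 11912) = ((-101 + 42)**2 + 72)/(-39839 - 11912) = ((-59)**2 + 72)/(-51751) = (3481 + 72)*(-1/51751) = 3553*(-1/51751) = -3553/51751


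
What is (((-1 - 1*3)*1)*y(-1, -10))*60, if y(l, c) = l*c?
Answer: -2400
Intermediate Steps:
y(l, c) = c*l
(((-1 - 1*3)*1)*y(-1, -10))*60 = (((-1 - 1*3)*1)*(-10*(-1)))*60 = (((-1 - 3)*1)*10)*60 = (-4*1*10)*60 = -4*10*60 = -40*60 = -2400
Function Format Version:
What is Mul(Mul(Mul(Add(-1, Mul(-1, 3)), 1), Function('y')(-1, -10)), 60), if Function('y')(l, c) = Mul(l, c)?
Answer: -2400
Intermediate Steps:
Function('y')(l, c) = Mul(c, l)
Mul(Mul(Mul(Add(-1, Mul(-1, 3)), 1), Function('y')(-1, -10)), 60) = Mul(Mul(Mul(Add(-1, Mul(-1, 3)), 1), Mul(-10, -1)), 60) = Mul(Mul(Mul(Add(-1, -3), 1), 10), 60) = Mul(Mul(Mul(-4, 1), 10), 60) = Mul(Mul(-4, 10), 60) = Mul(-40, 60) = -2400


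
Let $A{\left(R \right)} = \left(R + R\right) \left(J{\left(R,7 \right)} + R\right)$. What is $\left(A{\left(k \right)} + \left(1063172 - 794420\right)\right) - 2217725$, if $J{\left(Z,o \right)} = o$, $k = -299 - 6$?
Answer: $-1767193$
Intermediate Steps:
$k = -305$
$A{\left(R \right)} = 2 R \left(7 + R\right)$ ($A{\left(R \right)} = \left(R + R\right) \left(7 + R\right) = 2 R \left(7 + R\right)$)
$\left(A{\left(k \right)} + \left(1063172 - 794420\right)\right) - 2217725 = \left(2 \left(-305\right) \left(7 - 305\right) + \left(1063172 - 794420\right)\right) - 2217725 = \left(2 \left(-305\right) \left(-298\right) + 268752\right) - 2217725 = \left(181780 + 268752\right) - 2217725 = 450532 - 2217725 = -1767193$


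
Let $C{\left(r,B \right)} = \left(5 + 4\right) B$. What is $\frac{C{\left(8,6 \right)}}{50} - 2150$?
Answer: $- \frac{53723}{25} \approx -2148.9$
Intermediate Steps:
$C{\left(r,B \right)} = 9 B$
$\frac{C{\left(8,6 \right)}}{50} - 2150 = \frac{9 \cdot 6}{50} - 2150 = 54 \cdot \frac{1}{50} - 2150 = \frac{27}{25} - 2150 = - \frac{53723}{25}$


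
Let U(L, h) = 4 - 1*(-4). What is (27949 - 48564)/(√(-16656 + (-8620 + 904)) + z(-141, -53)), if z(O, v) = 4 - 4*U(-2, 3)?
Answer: 7595/331 + 3255*I*√677/662 ≈ 22.946 + 127.93*I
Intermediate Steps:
U(L, h) = 8 (U(L, h) = 4 + 4 = 8)
z(O, v) = -28 (z(O, v) = 4 - 4*8 = 4 - 32 = -28)
(27949 - 48564)/(√(-16656 + (-8620 + 904)) + z(-141, -53)) = (27949 - 48564)/(√(-16656 + (-8620 + 904)) - 28) = -20615/(√(-16656 - 7716) - 28) = -20615/(√(-24372) - 28) = -20615/(6*I*√677 - 28) = -20615/(-28 + 6*I*√677)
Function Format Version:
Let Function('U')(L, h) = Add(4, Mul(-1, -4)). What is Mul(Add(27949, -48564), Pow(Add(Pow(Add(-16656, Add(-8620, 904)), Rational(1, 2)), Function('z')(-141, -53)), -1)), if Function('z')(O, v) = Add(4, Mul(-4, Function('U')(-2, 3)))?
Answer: Add(Rational(7595, 331), Mul(Rational(3255, 662), I, Pow(677, Rational(1, 2)))) ≈ Add(22.946, Mul(127.93, I))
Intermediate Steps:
Function('U')(L, h) = 8 (Function('U')(L, h) = Add(4, 4) = 8)
Function('z')(O, v) = -28 (Function('z')(O, v) = Add(4, Mul(-4, 8)) = Add(4, -32) = -28)
Mul(Add(27949, -48564), Pow(Add(Pow(Add(-16656, Add(-8620, 904)), Rational(1, 2)), Function('z')(-141, -53)), -1)) = Mul(Add(27949, -48564), Pow(Add(Pow(Add(-16656, Add(-8620, 904)), Rational(1, 2)), -28), -1)) = Mul(-20615, Pow(Add(Pow(Add(-16656, -7716), Rational(1, 2)), -28), -1)) = Mul(-20615, Pow(Add(Pow(-24372, Rational(1, 2)), -28), -1)) = Mul(-20615, Pow(Add(Mul(6, I, Pow(677, Rational(1, 2))), -28), -1)) = Mul(-20615, Pow(Add(-28, Mul(6, I, Pow(677, Rational(1, 2)))), -1))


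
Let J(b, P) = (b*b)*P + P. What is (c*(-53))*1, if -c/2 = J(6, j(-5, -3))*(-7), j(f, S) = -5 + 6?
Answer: -27454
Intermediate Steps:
j(f, S) = 1
J(b, P) = P + P*b² (J(b, P) = b²*P + P = P*b² + P = P + P*b²)
c = 518 (c = -2*1*(1 + 6²)*(-7) = -2*1*(1 + 36)*(-7) = -2*1*37*(-7) = -74*(-7) = -2*(-259) = 518)
(c*(-53))*1 = (518*(-53))*1 = -27454*1 = -27454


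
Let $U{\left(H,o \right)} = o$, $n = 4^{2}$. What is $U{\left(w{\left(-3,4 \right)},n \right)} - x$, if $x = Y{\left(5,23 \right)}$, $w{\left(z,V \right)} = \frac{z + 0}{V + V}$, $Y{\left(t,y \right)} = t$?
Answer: $11$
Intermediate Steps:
$n = 16$
$w{\left(z,V \right)} = \frac{z}{2 V}$
$x = 5$
$U{\left(w{\left(-3,4 \right)},n \right)} - x = 16 - 5 = 11$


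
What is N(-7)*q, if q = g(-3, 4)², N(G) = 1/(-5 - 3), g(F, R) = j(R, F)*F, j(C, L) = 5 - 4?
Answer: -9/8 ≈ -1.1250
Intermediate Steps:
j(C, L) = 1
g(F, R) = F (g(F, R) = 1*F = F)
N(G) = -⅛ (N(G) = 1/(-8) = -⅛)
q = 9 (q = (-3)² = 9)
N(-7)*q = -⅛*9 = -9/8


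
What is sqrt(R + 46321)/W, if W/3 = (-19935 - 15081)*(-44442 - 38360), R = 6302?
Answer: sqrt(5847)/2899394832 ≈ 2.6373e-8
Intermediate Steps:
W = 8698184496 (W = 3*((-19935 - 15081)*(-44442 - 38360)) = 3*(-35016*(-82802)) = 3*2899394832 = 8698184496)
sqrt(R + 46321)/W = sqrt(6302 + 46321)/8698184496 = sqrt(52623)*(1/8698184496) = (3*sqrt(5847))*(1/8698184496) = sqrt(5847)/2899394832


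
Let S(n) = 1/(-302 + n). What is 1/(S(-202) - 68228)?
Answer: -504/34386913 ≈ -1.4657e-5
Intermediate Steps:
1/(S(-202) - 68228) = 1/(1/(-302 - 202) - 68228) = 1/(1/(-504) - 68228) = 1/(-1/504 - 68228) = 1/(-34386913/504) = -504/34386913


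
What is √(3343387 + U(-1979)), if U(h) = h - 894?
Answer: √3340514 ≈ 1827.7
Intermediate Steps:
U(h) = -894 + h
√(3343387 + U(-1979)) = √(3343387 + (-894 - 1979)) = √(3343387 - 2873) = √3340514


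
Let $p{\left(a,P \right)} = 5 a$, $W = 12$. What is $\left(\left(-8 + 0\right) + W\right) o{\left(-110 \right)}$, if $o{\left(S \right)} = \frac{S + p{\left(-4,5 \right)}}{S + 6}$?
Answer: $5$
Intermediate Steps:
$o{\left(S \right)} = \frac{-20 + S}{6 + S}$ ($o{\left(S \right)} = \frac{S + 5 \left(-4\right)}{S + 6} = \frac{S - 20}{6 + S} = \frac{-20 + S}{6 + S}$)
$\left(\left(-8 + 0\right) + W\right) o{\left(-110 \right)} = \left(\left(-8 + 0\right) + 12\right) \frac{-20 - 110}{6 - 110} = \left(-8 + 12\right) \frac{1}{-104} \left(-130\right) = 4 \left(\left(- \frac{1}{104}\right) \left(-130\right)\right) = 4 \cdot \frac{5}{4} = 5$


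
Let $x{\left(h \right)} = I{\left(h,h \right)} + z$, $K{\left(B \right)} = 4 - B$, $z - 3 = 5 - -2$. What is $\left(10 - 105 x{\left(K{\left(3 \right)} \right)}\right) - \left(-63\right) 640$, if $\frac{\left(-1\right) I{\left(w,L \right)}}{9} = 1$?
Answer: $40225$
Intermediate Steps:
$z = 10$ ($z = 3 + \left(5 - -2\right) = 3 + \left(5 + 2\right) = 3 + 7 = 10$)
$I{\left(w,L \right)} = -9$ ($I{\left(w,L \right)} = \left(-9\right) 1 = -9$)
$x{\left(h \right)} = 1$ ($x{\left(h \right)} = -9 + 10 = 1$)
$\left(10 - 105 x{\left(K{\left(3 \right)} \right)}\right) - \left(-63\right) 640 = \left(10 - 105\right) - \left(-63\right) 640 = \left(10 - 105\right) - -40320 = -95 + 40320 = 40225$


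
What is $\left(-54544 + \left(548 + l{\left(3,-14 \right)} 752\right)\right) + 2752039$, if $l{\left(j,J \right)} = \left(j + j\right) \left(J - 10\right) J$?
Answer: $4214075$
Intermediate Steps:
$l{\left(j,J \right)} = 2 J j \left(-10 + J\right)$ ($l{\left(j,J \right)} = 2 j \left(-10 + J\right) J = 2 J j \left(-10 + J\right)$)
$\left(-54544 + \left(548 + l{\left(3,-14 \right)} 752\right)\right) + 2752039 = \left(-54544 + \left(548 + 2 \left(-14\right) 3 \left(-10 - 14\right) 752\right)\right) + 2752039 = \left(-54544 + \left(548 + 2 \left(-14\right) 3 \left(-24\right) 752\right)\right) + 2752039 = \left(-54544 + \left(548 + 2016 \cdot 752\right)\right) + 2752039 = \left(-54544 + \left(548 + 1516032\right)\right) + 2752039 = \left(-54544 + 1516580\right) + 2752039 = 1462036 + 2752039 = 4214075$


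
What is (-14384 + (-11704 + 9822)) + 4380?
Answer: -11886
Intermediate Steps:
(-14384 + (-11704 + 9822)) + 4380 = (-14384 - 1882) + 4380 = -16266 + 4380 = -11886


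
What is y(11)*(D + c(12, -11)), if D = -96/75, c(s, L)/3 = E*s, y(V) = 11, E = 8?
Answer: 78848/25 ≈ 3153.9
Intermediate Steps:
c(s, L) = 24*s (c(s, L) = 3*(8*s) = 24*s)
D = -32/25 (D = -96*1/75 = -32/25 ≈ -1.2800)
y(11)*(D + c(12, -11)) = 11*(-32/25 + 24*12) = 11*(-32/25 + 288) = 11*(7168/25) = 78848/25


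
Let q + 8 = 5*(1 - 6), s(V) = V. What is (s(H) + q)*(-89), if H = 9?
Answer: 2136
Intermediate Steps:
q = -33 (q = -8 + 5*(1 - 6) = -8 + 5*(-5) = -8 - 25 = -33)
(s(H) + q)*(-89) = (9 - 33)*(-89) = -24*(-89) = 2136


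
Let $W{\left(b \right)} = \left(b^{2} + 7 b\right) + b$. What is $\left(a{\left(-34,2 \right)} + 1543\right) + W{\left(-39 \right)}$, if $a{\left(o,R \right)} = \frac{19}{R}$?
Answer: $\frac{5523}{2} \approx 2761.5$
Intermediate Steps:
$W{\left(b \right)} = b^{2} + 8 b$
$\left(a{\left(-34,2 \right)} + 1543\right) + W{\left(-39 \right)} = \left(\frac{19}{2} + 1543\right) - 39 \left(8 - 39\right) = \left(19 \cdot \frac{1}{2} + 1543\right) - -1209 = \left(\frac{19}{2} + 1543\right) + 1209 = \frac{3105}{2} + 1209 = \frac{5523}{2}$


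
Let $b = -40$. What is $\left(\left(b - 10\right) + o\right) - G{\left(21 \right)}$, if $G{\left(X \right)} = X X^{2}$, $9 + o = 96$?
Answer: $-9224$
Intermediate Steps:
$o = 87$ ($o = -9 + 96 = 87$)
$G{\left(X \right)} = X^{3}$
$\left(\left(b - 10\right) + o\right) - G{\left(21 \right)} = \left(\left(-40 - 10\right) + 87\right) - 21^{3} = \left(-50 + 87\right) - 9261 = 37 - 9261 = -9224$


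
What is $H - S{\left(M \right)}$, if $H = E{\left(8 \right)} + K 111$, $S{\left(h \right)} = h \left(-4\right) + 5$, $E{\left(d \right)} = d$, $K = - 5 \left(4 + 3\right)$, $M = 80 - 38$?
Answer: $-3714$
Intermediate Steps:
$M = 42$ ($M = 80 - 38 = 42$)
$K = -35$ ($K = \left(-5\right) 7 = -35$)
$S{\left(h \right)} = 5 - 4 h$ ($S{\left(h \right)} = - 4 h + 5 = 5 - 4 h$)
$H = -3877$ ($H = 8 - 3885 = -3877$)
$H - S{\left(M \right)} = -3877 - \left(5 - 168\right) = -3877 - -163 = -3877 + 163 = -3714$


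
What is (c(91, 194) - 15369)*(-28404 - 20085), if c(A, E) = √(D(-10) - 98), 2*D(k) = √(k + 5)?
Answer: 745227441 - 48489*√(-392 + 2*I*√5)/2 ≈ 7.4522e+8 - 4.8002e+5*I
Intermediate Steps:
D(k) = √(5 + k)/2 (D(k) = √(k + 5)/2 = √(5 + k)/2)
c(A, E) = √(-98 + I*√5/2) (c(A, E) = √(√(5 - 10)/2 - 98) = √(√(-5)/2 - 98) = √((I*√5)/2 - 98) = √(I*√5/2 - 98) = √(-98 + I*√5/2))
(c(91, 194) - 15369)*(-28404 - 20085) = (√(-392 + 2*I*√5)/2 - 15369)*(-28404 - 20085) = (-15369 + √(-392 + 2*I*√5)/2)*(-48489) = 745227441 - 48489*√(-392 + 2*I*√5)/2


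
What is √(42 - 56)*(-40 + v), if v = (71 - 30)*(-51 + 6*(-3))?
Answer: -2869*I*√14 ≈ -10735.0*I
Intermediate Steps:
v = -2829 (v = 41*(-51 - 18) = 41*(-69) = -2829)
√(42 - 56)*(-40 + v) = √(42 - 56)*(-40 - 2829) = √(-14)*(-2869) = (I*√14)*(-2869) = -2869*I*√14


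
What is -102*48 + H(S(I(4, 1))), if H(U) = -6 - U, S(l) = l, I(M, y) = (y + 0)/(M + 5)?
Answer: -44119/9 ≈ -4902.1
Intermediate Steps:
I(M, y) = y/(5 + M)
-102*48 + H(S(I(4, 1))) = -102*48 + (-6 - 1/(5 + 4)) = -4896 + (-6 - 1/9) = -4896 + (-6 - 1*⅑) = -4896 + (-6 - ⅑) = -4896 - 55/9 = -44119/9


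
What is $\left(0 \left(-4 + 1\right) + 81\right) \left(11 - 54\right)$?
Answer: $-3483$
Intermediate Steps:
$\left(0 \left(-4 + 1\right) + 81\right) \left(11 - 54\right) = \left(0 \left(-3\right) + 81\right) \left(11 - 54\right) = \left(0 + 81\right) \left(-43\right) = 81 \left(-43\right) = -3483$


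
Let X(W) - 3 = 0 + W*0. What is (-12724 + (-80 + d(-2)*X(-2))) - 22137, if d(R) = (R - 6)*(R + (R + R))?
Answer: -34797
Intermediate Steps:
d(R) = 3*R*(-6 + R) (d(R) = (-6 + R)*(R + 2*R) = (-6 + R)*(3*R) = 3*R*(-6 + R))
X(W) = 3 (X(W) = 3 + (0 + W*0) = 3 + (0 + 0) = 3 + 0 = 3)
(-12724 + (-80 + d(-2)*X(-2))) - 22137 = (-12724 + (-80 + (3*(-2)*(-6 - 2))*3)) - 22137 = (-12724 + (-80 + (3*(-2)*(-8))*3)) - 22137 = (-12724 + (-80 + 48*3)) - 22137 = (-12724 + (-80 + 144)) - 22137 = (-12724 + 64) - 22137 = -12660 - 22137 = -34797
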